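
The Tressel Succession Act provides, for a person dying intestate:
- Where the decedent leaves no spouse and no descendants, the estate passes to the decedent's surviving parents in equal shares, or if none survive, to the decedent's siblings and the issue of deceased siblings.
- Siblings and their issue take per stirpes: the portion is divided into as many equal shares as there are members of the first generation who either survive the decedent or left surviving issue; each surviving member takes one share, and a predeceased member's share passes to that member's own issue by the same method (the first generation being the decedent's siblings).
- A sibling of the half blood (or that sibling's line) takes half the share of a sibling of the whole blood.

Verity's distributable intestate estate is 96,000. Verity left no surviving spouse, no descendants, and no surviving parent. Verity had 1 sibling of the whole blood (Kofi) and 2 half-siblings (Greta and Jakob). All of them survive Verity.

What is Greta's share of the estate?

Greta receives 24,000.

The entire 96,000 passes to the siblings and their issue.
Counting each half-blood sibling's line as half a unit, there are 2 units in 96,000, so one unit is 48,000. Whole-blood lines (Kofi) take 48,000 each; half-blood lines (Greta and Jakob) take 24,000 each.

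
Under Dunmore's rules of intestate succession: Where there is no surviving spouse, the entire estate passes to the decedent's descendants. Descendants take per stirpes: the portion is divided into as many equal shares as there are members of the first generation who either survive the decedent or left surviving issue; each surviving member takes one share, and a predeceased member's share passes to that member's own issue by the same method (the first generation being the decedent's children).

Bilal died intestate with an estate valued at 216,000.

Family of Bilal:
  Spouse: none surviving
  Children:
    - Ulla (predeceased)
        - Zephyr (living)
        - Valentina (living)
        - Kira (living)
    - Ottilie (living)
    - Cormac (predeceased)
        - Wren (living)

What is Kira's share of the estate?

Kira receives 24,000.

The entire 216,000 passes to the descendants.
That amount (216,000) is divided into 3 shares of 72,000: Ottilie takes 72,000; Ulla's 72,000 share passes to Ulla's issue; Cormac's 72,000 share passes to Cormac's issue.
Ulla's share (72,000) is divided into 3 shares of 24,000: Zephyr, Valentina, and Kira each take 24,000.
Cormac's share (72,000) passes entirely to Wren.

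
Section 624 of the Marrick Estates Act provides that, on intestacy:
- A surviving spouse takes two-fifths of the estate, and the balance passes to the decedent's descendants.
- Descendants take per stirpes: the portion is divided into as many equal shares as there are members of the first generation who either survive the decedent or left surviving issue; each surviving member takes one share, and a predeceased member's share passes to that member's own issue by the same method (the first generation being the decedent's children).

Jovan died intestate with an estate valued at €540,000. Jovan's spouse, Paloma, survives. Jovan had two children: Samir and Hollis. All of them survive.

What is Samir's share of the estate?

Samir receives €162,000.

Paloma takes two-fifths of €540,000 = €216,000. The remaining €324,000 passes to the descendants.
The descendants' portion (€324,000) is divided into 2 shares of €162,000: Samir and Hollis each take €162,000.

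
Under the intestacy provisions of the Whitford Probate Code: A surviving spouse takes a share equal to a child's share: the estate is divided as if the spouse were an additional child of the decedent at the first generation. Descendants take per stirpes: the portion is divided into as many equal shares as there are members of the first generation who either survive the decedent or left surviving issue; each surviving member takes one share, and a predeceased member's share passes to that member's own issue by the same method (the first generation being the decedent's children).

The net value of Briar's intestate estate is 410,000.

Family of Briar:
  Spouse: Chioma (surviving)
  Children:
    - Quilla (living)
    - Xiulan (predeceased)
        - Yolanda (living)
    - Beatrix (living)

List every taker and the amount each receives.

The spouse counts as an additional share at the children's level, so there are 4 primary shares of 102,500. Chioma takes one such share (102,500).
The children's combined portion (307,500) is divided into 3 shares of 102,500: Quilla and Beatrix each take 102,500; Xiulan's 102,500 share passes to Xiulan's issue.
Xiulan's share (102,500) passes entirely to Yolanda.

Chioma: 102,500; Quilla: 102,500; Yolanda: 102,500; Beatrix: 102,500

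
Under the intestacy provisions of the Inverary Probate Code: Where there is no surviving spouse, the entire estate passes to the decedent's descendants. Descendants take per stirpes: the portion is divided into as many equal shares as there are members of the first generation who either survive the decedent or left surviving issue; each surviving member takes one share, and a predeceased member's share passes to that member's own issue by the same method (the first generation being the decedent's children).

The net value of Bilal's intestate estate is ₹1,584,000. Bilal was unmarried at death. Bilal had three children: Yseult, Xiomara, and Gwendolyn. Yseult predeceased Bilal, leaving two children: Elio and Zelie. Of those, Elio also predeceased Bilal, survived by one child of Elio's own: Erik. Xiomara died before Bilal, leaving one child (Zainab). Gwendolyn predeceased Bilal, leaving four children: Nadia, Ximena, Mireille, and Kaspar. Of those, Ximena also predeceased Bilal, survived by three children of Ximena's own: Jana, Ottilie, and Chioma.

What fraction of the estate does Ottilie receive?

Ottilie receives 1/36 of the estate.

The entire ₹1,584,000 passes to the descendants.
That amount (₹1,584,000) is divided into 3 shares of ₹528,000: Yseult's ₹528,000 share passes to Yseult's issue; Xiomara's ₹528,000 share passes to Xiomara's issue; Gwendolyn's ₹528,000 share passes to Gwendolyn's issue.
Yseult's share (₹528,000) is divided into 2 shares of ₹264,000: Zelie takes ₹264,000; Elio's ₹264,000 share passes to Elio's issue.
Elio's share (₹264,000) passes entirely to Erik.
Xiomara's share (₹528,000) passes entirely to Zainab.
Gwendolyn's share (₹528,000) is divided into 4 shares of ₹132,000: Nadia, Mireille, and Kaspar each take ₹132,000; Ximena's ₹132,000 share passes to Ximena's issue.
Ximena's share (₹132,000) is divided into 3 shares of ₹44,000: Jana, Ottilie, and Chioma each take ₹44,000.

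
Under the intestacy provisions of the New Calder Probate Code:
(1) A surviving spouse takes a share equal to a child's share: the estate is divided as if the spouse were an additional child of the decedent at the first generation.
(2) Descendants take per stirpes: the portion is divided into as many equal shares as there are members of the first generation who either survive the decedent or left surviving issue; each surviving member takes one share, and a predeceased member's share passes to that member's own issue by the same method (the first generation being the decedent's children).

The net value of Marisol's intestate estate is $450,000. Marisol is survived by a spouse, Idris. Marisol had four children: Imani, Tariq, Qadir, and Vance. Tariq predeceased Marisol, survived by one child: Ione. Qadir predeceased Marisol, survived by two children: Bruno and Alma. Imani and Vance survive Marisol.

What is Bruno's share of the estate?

Bruno receives $45,000.

The spouse counts as an additional share at the children's level, so there are 5 primary shares of $90,000. Idris takes one such share ($90,000).
The children's combined portion ($360,000) is divided into 4 shares of $90,000: Imani and Vance each take $90,000; Tariq's $90,000 share passes to Tariq's issue; Qadir's $90,000 share passes to Qadir's issue.
Tariq's share ($90,000) passes entirely to Ione.
Qadir's share ($90,000) is divided into 2 shares of $45,000: Bruno and Alma each take $45,000.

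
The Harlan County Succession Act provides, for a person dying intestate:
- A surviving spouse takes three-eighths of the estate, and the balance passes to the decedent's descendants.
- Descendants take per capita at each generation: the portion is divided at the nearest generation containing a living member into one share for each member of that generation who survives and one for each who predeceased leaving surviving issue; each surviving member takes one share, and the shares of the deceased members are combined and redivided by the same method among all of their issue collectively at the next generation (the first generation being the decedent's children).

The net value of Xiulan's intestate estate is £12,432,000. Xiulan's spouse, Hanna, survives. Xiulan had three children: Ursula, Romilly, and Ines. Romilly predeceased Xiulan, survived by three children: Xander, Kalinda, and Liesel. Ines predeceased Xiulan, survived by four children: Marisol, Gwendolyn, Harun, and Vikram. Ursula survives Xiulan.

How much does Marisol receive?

Hanna takes three-eighths of £12,432,000 = £4,662,000. The remaining £7,770,000 passes to the descendants.
The descendants' portion (£7,770,000) is divided at the children's generation into 3 shares of £2,590,000. Ursula takes £2,590,000. The 2 shares of the deceased (Romilly and Ines) are combined into a pool of £5,180,000.
That pool (£5,180,000) is divided at the grandchildren's generation equally among Xander, Kalinda, Liesel, Marisol, Gwendolyn, Harun, and Vikram: £740,000 each.

Marisol receives £740,000.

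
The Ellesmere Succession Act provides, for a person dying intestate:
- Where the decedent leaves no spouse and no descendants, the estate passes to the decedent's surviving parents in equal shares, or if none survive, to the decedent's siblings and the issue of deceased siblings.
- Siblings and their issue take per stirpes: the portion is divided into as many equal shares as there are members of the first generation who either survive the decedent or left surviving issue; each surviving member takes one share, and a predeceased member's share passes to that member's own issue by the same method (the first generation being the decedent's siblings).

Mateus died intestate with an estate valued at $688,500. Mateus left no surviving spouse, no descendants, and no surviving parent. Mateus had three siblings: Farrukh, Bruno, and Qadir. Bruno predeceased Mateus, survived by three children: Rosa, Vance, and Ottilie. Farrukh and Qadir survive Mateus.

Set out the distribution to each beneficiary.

The entire $688,500 passes to the siblings and their issue.
That amount ($688,500) is divided into 3 shares of $229,500: Farrukh and Qadir each take $229,500; Bruno's $229,500 share passes to Bruno's issue.
Bruno's share ($229,500) is divided into 3 shares of $76,500: Rosa, Vance, and Ottilie each take $76,500.

Farrukh: $229,500; Rosa: $76,500; Vance: $76,500; Ottilie: $76,500; Qadir: $229,500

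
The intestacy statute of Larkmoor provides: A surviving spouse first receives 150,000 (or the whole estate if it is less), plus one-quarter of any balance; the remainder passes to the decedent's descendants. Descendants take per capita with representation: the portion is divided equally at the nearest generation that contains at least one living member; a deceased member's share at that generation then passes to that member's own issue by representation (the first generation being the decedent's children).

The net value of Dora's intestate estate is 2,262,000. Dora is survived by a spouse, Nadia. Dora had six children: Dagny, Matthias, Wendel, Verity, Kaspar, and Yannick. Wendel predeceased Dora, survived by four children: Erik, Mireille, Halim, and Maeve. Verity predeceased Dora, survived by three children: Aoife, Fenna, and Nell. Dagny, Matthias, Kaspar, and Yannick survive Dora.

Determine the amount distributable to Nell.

Nell receives 88,000.

Nadia first takes 150,000, leaving a balance of 2,112,000. Nadia then takes one-quarter of the balance (528,000), for a total of 678,000. The remaining 1,584,000 passes to the descendants.
The descendants' portion (1,584,000) is divided into 6 shares of 264,000: Dagny, Matthias, Kaspar, and Yannick each take 264,000; Wendel's 264,000 share passes to Wendel's issue; Verity's 264,000 share passes to Verity's issue.
Wendel's share (264,000) is divided into 4 shares of 66,000: Erik, Mireille, Halim, and Maeve each take 66,000.
Verity's share (264,000) is divided into 3 shares of 88,000: Aoife, Fenna, and Nell each take 88,000.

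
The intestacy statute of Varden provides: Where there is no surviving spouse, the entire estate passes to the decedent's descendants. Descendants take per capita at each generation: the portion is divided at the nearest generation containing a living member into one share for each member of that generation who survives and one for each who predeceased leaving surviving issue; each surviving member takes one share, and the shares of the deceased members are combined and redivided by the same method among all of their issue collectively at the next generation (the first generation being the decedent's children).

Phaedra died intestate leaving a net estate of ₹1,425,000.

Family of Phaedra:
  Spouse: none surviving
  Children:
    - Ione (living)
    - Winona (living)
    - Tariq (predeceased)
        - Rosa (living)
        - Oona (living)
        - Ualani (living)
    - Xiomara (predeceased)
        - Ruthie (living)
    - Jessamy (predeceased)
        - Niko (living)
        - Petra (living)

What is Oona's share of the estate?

The entire ₹1,425,000 passes to the descendants.
That amount (₹1,425,000) is divided at the children's generation into 5 shares of ₹285,000. Ione and Winona each take ₹285,000. The 3 shares of the deceased (Tariq, Xiomara, and Jessamy) are combined into a pool of ₹855,000.
That pool (₹855,000) is divided at the grandchildren's generation equally among Rosa, Oona, Ualani, Ruthie, Niko, and Petra: ₹142,500 each.

Oona receives ₹142,500.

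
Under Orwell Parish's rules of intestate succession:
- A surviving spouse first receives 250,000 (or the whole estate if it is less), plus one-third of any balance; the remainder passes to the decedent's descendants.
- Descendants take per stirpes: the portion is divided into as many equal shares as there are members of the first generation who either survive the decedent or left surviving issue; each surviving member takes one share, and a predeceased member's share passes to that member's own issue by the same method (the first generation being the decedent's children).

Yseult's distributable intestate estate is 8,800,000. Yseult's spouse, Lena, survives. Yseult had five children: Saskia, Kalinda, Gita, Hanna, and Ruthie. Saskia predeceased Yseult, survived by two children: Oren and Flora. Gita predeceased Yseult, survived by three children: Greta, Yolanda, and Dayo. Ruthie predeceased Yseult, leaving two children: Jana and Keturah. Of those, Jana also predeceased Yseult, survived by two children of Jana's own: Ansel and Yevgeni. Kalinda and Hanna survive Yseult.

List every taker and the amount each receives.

Lena first takes 250,000, leaving a balance of 8,550,000. Lena then takes one-third of the balance (2,850,000), for a total of 3,100,000. The remaining 5,700,000 passes to the descendants.
The descendants' portion (5,700,000) is divided into 5 shares of 1,140,000: Kalinda and Hanna each take 1,140,000; Saskia's 1,140,000 share passes to Saskia's issue; Gita's 1,140,000 share passes to Gita's issue; Ruthie's 1,140,000 share passes to Ruthie's issue.
Saskia's share (1,140,000) is divided into 2 shares of 570,000: Oren and Flora each take 570,000.
Gita's share (1,140,000) is divided into 3 shares of 380,000: Greta, Yolanda, and Dayo each take 380,000.
Ruthie's share (1,140,000) is divided into 2 shares of 570,000: Keturah takes 570,000; Jana's 570,000 share passes to Jana's issue.
Jana's share (570,000) is divided into 2 shares of 285,000: Ansel and Yevgeni each take 285,000.

Lena: 3,100,000; Oren: 570,000; Flora: 570,000; Kalinda: 1,140,000; Greta: 380,000; Yolanda: 380,000; Dayo: 380,000; Hanna: 1,140,000; Ansel: 285,000; Yevgeni: 285,000; Keturah: 570,000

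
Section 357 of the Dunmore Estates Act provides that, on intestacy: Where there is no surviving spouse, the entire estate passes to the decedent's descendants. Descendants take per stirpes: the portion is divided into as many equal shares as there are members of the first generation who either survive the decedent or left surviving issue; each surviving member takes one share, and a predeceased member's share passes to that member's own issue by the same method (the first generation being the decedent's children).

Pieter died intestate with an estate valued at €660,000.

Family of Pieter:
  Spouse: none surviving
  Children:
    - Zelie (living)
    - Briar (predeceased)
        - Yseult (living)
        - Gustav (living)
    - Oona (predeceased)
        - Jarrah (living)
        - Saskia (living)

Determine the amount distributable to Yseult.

The entire €660,000 passes to the descendants.
That amount (€660,000) is divided into 3 shares of €220,000: Zelie takes €220,000; Briar's €220,000 share passes to Briar's issue; Oona's €220,000 share passes to Oona's issue.
Briar's share (€220,000) is divided into 2 shares of €110,000: Yseult and Gustav each take €110,000.
Oona's share (€220,000) is divided into 2 shares of €110,000: Jarrah and Saskia each take €110,000.

Yseult receives €110,000.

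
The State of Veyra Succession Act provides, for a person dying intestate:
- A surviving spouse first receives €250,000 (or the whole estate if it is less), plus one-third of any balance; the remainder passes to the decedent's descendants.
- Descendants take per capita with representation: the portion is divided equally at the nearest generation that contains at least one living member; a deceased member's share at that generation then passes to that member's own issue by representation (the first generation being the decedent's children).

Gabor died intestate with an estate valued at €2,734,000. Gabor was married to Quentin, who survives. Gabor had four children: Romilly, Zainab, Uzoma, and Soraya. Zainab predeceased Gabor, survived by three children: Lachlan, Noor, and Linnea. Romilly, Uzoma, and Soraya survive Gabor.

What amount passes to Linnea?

Linnea receives €138,000.

Quentin first takes €250,000, leaving a balance of €2,484,000. Quentin then takes one-third of the balance (€828,000), for a total of €1,078,000. The remaining €1,656,000 passes to the descendants.
The descendants' portion (€1,656,000) is divided into 4 shares of €414,000: Romilly, Uzoma, and Soraya each take €414,000; Zainab's €414,000 share passes to Zainab's issue.
Zainab's share (€414,000) is divided into 3 shares of €138,000: Lachlan, Noor, and Linnea each take €138,000.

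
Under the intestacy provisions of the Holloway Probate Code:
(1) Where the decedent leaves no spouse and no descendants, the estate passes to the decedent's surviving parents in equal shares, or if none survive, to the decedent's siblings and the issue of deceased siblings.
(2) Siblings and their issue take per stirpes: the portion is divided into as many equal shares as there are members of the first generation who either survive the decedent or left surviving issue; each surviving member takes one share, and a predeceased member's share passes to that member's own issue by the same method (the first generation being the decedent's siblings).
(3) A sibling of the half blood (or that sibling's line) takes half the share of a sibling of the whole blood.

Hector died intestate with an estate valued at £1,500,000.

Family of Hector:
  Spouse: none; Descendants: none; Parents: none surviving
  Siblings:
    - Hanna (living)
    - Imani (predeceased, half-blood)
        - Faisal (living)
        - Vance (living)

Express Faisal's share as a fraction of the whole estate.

Faisal receives 1/6 of the estate.

The entire £1,500,000 passes to the siblings and their issue.
Counting each half-blood sibling's line as half a unit, there are 3/2 units in £1,500,000, so one unit is £1,000,000. Whole-blood lines (Hanna) take £1,000,000 each; half-blood lines (Imani) take £500,000 each.
Imani's share (£500,000) is divided into 2 shares of £250,000: Faisal and Vance each take £250,000.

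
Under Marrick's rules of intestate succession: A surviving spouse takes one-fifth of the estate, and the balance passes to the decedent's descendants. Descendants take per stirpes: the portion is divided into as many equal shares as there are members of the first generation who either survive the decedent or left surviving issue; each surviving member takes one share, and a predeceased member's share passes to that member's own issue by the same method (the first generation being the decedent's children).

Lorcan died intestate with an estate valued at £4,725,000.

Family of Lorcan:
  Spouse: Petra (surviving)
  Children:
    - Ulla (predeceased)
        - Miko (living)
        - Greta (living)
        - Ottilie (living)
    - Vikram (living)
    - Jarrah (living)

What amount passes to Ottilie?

Ottilie receives £420,000.

Petra takes one-fifth of £4,725,000 = £945,000. The remaining £3,780,000 passes to the descendants.
The descendants' portion (£3,780,000) is divided into 3 shares of £1,260,000: Vikram and Jarrah each take £1,260,000; Ulla's £1,260,000 share passes to Ulla's issue.
Ulla's share (£1,260,000) is divided into 3 shares of £420,000: Miko, Greta, and Ottilie each take £420,000.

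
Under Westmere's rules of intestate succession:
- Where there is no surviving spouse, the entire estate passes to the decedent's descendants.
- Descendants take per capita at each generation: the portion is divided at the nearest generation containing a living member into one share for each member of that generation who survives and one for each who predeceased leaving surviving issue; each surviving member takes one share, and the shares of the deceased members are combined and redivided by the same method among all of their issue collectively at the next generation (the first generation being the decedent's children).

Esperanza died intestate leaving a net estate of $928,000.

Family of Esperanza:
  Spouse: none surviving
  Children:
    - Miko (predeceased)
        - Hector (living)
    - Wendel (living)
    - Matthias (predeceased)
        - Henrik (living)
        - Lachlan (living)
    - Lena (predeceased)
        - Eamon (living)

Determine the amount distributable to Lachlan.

The entire $928,000 passes to the descendants.
That amount ($928,000) is divided at the children's generation into 4 shares of $232,000. Wendel takes $232,000. The 3 shares of the deceased (Miko, Matthias, and Lena) are combined into a pool of $696,000.
That pool ($696,000) is divided at the grandchildren's generation equally among Hector, Henrik, Lachlan, and Eamon: $174,000 each.

Lachlan receives $174,000.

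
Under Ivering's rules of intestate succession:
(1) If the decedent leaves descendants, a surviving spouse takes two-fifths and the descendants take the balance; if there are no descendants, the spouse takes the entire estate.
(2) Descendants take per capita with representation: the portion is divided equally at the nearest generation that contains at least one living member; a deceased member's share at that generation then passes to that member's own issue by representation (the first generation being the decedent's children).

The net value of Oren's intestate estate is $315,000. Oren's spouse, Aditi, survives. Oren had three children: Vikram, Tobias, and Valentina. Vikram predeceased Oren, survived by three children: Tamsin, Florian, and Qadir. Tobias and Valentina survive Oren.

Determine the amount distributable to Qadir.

Aditi takes two-fifths of $315,000 = $126,000. The remaining $189,000 passes to the descendants.
The descendants' portion ($189,000) is divided into 3 shares of $63,000: Tobias and Valentina each take $63,000; Vikram's $63,000 share passes to Vikram's issue.
Vikram's share ($63,000) is divided into 3 shares of $21,000: Tamsin, Florian, and Qadir each take $21,000.

Qadir receives $21,000.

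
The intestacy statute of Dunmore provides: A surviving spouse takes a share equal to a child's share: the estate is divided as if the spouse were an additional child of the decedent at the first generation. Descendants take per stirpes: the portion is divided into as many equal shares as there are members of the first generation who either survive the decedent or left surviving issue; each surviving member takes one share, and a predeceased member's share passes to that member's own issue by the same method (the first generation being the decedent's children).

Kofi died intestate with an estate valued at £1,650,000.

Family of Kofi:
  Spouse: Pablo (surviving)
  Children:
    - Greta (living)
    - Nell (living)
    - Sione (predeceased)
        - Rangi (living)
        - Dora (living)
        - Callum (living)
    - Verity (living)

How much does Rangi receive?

The spouse counts as an additional share at the children's level, so there are 5 primary shares of £330,000. Pablo takes one such share (£330,000).
The children's combined portion (£1,320,000) is divided into 4 shares of £330,000: Greta, Nell, and Verity each take £330,000; Sione's £330,000 share passes to Sione's issue.
Sione's share (£330,000) is divided into 3 shares of £110,000: Rangi, Dora, and Callum each take £110,000.

Rangi receives £110,000.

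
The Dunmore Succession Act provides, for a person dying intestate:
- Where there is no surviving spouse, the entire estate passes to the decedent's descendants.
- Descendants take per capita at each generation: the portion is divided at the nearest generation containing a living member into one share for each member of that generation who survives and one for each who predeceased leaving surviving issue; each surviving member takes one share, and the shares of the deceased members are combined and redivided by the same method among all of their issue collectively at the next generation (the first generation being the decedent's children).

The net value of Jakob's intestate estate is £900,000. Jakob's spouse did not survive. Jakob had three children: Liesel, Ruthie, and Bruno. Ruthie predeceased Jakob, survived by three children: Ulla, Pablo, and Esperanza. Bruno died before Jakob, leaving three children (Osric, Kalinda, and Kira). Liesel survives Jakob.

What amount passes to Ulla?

The entire £900,000 passes to the descendants.
That amount (£900,000) is divided at the children's generation into 3 shares of £300,000. Liesel takes £300,000. The 2 shares of the deceased (Ruthie and Bruno) are combined into a pool of £600,000.
That pool (£600,000) is divided at the grandchildren's generation equally among Ulla, Pablo, Esperanza, Osric, Kalinda, and Kira: £100,000 each.

Ulla receives £100,000.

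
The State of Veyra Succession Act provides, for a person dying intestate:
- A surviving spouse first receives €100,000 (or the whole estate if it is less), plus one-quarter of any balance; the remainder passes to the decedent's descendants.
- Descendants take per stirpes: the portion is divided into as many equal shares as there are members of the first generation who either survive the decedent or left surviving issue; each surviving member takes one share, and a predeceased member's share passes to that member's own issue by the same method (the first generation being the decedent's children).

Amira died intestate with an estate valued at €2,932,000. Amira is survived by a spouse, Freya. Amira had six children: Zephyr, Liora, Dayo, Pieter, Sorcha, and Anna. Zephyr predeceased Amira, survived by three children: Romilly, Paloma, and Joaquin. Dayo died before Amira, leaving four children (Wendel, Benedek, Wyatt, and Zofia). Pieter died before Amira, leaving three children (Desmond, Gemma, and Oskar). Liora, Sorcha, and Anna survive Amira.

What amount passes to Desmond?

Desmond receives €118,000.

Freya first takes €100,000, leaving a balance of €2,832,000. Freya then takes one-quarter of the balance (€708,000), for a total of €808,000. The remaining €2,124,000 passes to the descendants.
The descendants' portion (€2,124,000) is divided into 6 shares of €354,000: Liora, Sorcha, and Anna each take €354,000; Zephyr's €354,000 share passes to Zephyr's issue; Dayo's €354,000 share passes to Dayo's issue; Pieter's €354,000 share passes to Pieter's issue.
Zephyr's share (€354,000) is divided into 3 shares of €118,000: Romilly, Paloma, and Joaquin each take €118,000.
Dayo's share (€354,000) is divided into 4 shares of €88,500: Wendel, Benedek, Wyatt, and Zofia each take €88,500.
Pieter's share (€354,000) is divided into 3 shares of €118,000: Desmond, Gemma, and Oskar each take €118,000.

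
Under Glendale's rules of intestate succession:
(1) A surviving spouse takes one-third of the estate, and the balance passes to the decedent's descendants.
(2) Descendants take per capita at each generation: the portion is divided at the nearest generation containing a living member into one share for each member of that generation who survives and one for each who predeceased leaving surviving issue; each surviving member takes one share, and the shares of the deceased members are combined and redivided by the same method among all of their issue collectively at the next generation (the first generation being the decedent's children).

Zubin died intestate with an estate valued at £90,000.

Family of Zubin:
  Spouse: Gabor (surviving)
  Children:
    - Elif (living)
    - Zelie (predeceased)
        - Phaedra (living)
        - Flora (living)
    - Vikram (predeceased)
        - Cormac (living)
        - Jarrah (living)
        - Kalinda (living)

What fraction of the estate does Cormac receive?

Cormac receives 4/45 of the estate.

Gabor takes one-third of £90,000 = £30,000. The remaining £60,000 passes to the descendants.
The descendants' portion (£60,000) is divided at the children's generation into 3 shares of £20,000. Elif takes £20,000. The 2 shares of the deceased (Zelie and Vikram) are combined into a pool of £40,000.
That pool (£40,000) is divided at the grandchildren's generation equally among Phaedra, Flora, Cormac, Jarrah, and Kalinda: £8,000 each.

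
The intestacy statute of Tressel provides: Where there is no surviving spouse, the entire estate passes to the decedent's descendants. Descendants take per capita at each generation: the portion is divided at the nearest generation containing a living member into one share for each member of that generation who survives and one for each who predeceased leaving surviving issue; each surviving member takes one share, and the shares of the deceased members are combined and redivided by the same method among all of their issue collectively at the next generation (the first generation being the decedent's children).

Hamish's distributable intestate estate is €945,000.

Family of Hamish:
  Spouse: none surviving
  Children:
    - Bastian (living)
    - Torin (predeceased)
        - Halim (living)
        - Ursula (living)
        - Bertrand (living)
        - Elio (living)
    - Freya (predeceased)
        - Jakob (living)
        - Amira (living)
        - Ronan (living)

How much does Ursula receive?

Ursula receives €90,000.

The entire €945,000 passes to the descendants.
That amount (€945,000) is divided at the children's generation into 3 shares of €315,000. Bastian takes €315,000. The 2 shares of the deceased (Torin and Freya) are combined into a pool of €630,000.
That pool (€630,000) is divided at the grandchildren's generation equally among Halim, Ursula, Bertrand, Elio, Jakob, Amira, and Ronan: €90,000 each.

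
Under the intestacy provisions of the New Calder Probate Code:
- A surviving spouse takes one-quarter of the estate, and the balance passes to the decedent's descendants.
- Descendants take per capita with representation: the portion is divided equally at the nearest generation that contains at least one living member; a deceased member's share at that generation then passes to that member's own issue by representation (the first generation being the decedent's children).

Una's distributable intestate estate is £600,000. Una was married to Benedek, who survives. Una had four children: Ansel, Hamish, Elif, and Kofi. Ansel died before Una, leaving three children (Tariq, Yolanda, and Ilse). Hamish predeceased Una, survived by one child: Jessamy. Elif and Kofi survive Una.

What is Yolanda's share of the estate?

Benedek takes one-quarter of £600,000 = £150,000. The remaining £450,000 passes to the descendants.
The descendants' portion (£450,000) is divided into 4 shares of £112,500: Elif and Kofi each take £112,500; Ansel's £112,500 share passes to Ansel's issue; Hamish's £112,500 share passes to Hamish's issue.
Ansel's share (£112,500) is divided into 3 shares of £37,500: Tariq, Yolanda, and Ilse each take £37,500.
Hamish's share (£112,500) passes entirely to Jessamy.

Yolanda receives £37,500.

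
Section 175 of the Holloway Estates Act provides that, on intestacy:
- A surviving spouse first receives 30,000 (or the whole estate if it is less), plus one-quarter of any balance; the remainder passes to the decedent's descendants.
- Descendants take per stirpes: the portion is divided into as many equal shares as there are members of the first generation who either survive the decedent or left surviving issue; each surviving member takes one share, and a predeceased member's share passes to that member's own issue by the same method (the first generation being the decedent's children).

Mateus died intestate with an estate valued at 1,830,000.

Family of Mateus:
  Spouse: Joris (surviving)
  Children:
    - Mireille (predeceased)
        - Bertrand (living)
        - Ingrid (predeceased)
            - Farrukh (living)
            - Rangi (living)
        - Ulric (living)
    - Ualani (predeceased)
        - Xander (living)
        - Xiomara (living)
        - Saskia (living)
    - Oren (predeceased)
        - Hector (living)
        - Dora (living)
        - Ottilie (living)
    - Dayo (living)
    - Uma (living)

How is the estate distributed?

Joris first takes 30,000, leaving a balance of 1,800,000. Joris then takes one-quarter of the balance (450,000), for a total of 480,000. The remaining 1,350,000 passes to the descendants.
The descendants' portion (1,350,000) is divided into 5 shares of 270,000: Dayo and Uma each take 270,000; Mireille's 270,000 share passes to Mireille's issue; Ualani's 270,000 share passes to Ualani's issue; Oren's 270,000 share passes to Oren's issue.
Mireille's share (270,000) is divided into 3 shares of 90,000: Bertrand and Ulric each take 90,000; Ingrid's 90,000 share passes to Ingrid's issue.
Ingrid's share (90,000) is divided into 2 shares of 45,000: Farrukh and Rangi each take 45,000.
Ualani's share (270,000) is divided into 3 shares of 90,000: Xander, Xiomara, and Saskia each take 90,000.
Oren's share (270,000) is divided into 3 shares of 90,000: Hector, Dora, and Ottilie each take 90,000.

Joris: 480,000; Bertrand: 90,000; Farrukh: 45,000; Rangi: 45,000; Ulric: 90,000; Xander: 90,000; Xiomara: 90,000; Saskia: 90,000; Hector: 90,000; Dora: 90,000; Ottilie: 90,000; Dayo: 270,000; Uma: 270,000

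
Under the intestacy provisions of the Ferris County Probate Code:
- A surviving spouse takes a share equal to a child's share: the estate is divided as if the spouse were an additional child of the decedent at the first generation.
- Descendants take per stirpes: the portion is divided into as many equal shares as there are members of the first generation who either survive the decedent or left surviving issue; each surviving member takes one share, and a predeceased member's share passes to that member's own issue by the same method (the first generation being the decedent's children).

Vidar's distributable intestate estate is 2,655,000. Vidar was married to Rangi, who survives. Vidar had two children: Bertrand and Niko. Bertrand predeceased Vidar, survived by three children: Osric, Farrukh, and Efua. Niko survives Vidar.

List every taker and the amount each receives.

The spouse counts as an additional share at the children's level, so there are 3 primary shares of 885,000. Rangi takes one such share (885,000).
The children's combined portion (1,770,000) is divided into 2 shares of 885,000: Niko takes 885,000; Bertrand's 885,000 share passes to Bertrand's issue.
Bertrand's share (885,000) is divided into 3 shares of 295,000: Osric, Farrukh, and Efua each take 295,000.

Rangi: 885,000; Osric: 295,000; Farrukh: 295,000; Efua: 295,000; Niko: 885,000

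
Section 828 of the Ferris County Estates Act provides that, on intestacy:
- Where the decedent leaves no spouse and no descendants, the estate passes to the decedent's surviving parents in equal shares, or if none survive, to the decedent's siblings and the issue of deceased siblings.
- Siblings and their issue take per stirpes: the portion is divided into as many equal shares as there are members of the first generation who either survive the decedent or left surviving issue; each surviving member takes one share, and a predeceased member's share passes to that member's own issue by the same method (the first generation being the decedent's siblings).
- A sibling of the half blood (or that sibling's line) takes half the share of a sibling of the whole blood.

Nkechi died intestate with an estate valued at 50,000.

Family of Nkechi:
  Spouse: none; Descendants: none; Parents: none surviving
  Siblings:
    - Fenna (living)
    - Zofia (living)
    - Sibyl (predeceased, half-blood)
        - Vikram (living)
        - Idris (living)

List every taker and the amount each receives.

Fenna: 20,000; Zofia: 20,000; Vikram: 5,000; Idris: 5,000

The entire 50,000 passes to the siblings and their issue.
Counting each half-blood sibling's line as half a unit, there are 5/2 units in 50,000, so one unit is 20,000. Whole-blood lines (Fenna and Zofia) take 20,000 each; half-blood lines (Sibyl) take 10,000 each.
Sibyl's share (10,000) is divided into 2 shares of 5,000: Vikram and Idris each take 5,000.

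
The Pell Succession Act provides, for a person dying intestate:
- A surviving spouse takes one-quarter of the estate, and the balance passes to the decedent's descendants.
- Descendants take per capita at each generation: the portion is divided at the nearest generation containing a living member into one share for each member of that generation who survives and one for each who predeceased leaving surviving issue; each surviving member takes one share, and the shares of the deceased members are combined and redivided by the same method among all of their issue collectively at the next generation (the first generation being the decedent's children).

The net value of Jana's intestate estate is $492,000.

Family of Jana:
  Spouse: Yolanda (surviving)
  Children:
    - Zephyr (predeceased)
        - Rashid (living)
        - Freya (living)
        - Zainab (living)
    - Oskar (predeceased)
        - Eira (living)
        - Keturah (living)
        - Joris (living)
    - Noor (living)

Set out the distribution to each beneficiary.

Yolanda: $123,000; Rashid: $41,000; Freya: $41,000; Zainab: $41,000; Eira: $41,000; Keturah: $41,000; Joris: $41,000; Noor: $123,000

Yolanda takes one-quarter of $492,000 = $123,000. The remaining $369,000 passes to the descendants.
The descendants' portion ($369,000) is divided at the children's generation into 3 shares of $123,000. Noor takes $123,000. The 2 shares of the deceased (Zephyr and Oskar) are combined into a pool of $246,000.
That pool ($246,000) is divided at the grandchildren's generation equally among Rashid, Freya, Zainab, Eira, Keturah, and Joris: $41,000 each.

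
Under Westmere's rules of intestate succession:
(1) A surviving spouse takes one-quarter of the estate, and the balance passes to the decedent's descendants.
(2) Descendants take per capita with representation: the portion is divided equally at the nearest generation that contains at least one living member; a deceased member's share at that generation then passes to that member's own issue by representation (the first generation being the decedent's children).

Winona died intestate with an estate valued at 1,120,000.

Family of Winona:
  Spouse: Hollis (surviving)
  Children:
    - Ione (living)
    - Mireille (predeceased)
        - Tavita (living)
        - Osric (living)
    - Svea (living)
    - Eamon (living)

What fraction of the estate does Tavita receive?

Tavita receives 3/32 of the estate.

Hollis takes one-quarter of 1,120,000 = 280,000. The remaining 840,000 passes to the descendants.
The descendants' portion (840,000) is divided into 4 shares of 210,000: Ione, Svea, and Eamon each take 210,000; Mireille's 210,000 share passes to Mireille's issue.
Mireille's share (210,000) is divided into 2 shares of 105,000: Tavita and Osric each take 105,000.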